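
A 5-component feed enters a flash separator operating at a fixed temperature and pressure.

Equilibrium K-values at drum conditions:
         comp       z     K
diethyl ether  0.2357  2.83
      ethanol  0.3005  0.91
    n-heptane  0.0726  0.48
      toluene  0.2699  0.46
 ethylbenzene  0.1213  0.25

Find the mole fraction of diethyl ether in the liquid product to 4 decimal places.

Iterate (Newton) starting at ψ = 0.48:
  ψ = 0.4800: g = -0.18784, g' = -0.5712 → ψ = 0.1512
  ψ = 0.1512: g = 0.00817, g' = -0.6901 → ψ = 0.1630
  ψ = 0.1630: g = 0.00008, g' = -0.6774 → ψ = 0.1631
Converged at ψ = 0.1631.
Compositions from xᵢ = zᵢ/(1+ψ(Kᵢ−1)), yᵢ = Kᵢxᵢ:
  diethyl ether: x = 0.1815, y = 0.5137
  ethanol: x = 0.3050, y = 0.2775
  n-heptane: x = 0.0793, y = 0.0381
  toluene: x = 0.2960, y = 0.1361
  ethylbenzene: x = 0.1382, y = 0.0346

x_diethyl ether = 0.1815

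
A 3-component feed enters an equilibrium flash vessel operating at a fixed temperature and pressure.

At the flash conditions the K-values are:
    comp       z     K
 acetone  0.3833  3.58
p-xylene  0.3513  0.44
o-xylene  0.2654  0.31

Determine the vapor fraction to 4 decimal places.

Rachford–Rice: g(ψ) = Σ zᵢ(Kᵢ−1)/(1+ψ(Kᵢ−1)) = 0.
g(0) = ΣzᵢKᵢ − 1 = 0.6091 and g(1) = 1 − Σzᵢ/Kᵢ = -0.7616, so a root lies in (0, 1).
Iterate (Newton) starting at ψ = 0.61:
  ψ = 0.6100: g = -0.23080, g' = -1.0161 → ψ = 0.3829
  ψ = 0.3829: g = -0.00178, g' = -1.0576 → ψ = 0.3812
Converged at ψ = 0.3812.

ψ = 0.3812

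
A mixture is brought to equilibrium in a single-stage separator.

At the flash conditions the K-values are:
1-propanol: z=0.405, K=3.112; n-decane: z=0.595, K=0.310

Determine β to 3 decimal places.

Binary case is linear: z₁(K₁−1)(1+β(K₂−1)) + z₂(K₂−1)(1+β(K₁−1)) = 0
⇒ β = [z₁(K₁−1)+z₂(K₂−1)] / [−(K₁−1)(K₂−1)] = 0.4448/1.4573 = 0.305

β = 0.305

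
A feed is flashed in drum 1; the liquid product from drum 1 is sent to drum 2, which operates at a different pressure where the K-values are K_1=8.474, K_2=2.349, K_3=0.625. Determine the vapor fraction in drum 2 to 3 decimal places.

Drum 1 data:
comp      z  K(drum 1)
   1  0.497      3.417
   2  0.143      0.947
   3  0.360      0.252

Drum 1:
Rachford–Rice: g(ψ₁) = Σ zᵢ(Kᵢ−1)/(1+ψ₁(Kᵢ−1)) = 0.
g(0) = ΣzᵢKᵢ − 1 = 0.924 and g(1) = 1 − Σzᵢ/Kᵢ = -0.725, so a root lies in (0, 1).
Iterate (Newton) starting at ψ₁ = 0.57:
  ψ₁ = 0.570: g = 0.0280, g' = -1.126 → ψ₁ = 0.595
Converged at ψ₁ = 0.595.
Drum-1 compositions:
  1: x = 0.204, y = 0.697
  2: x = 0.148, y = 0.140
  3: x = 0.648, y = 0.163
Drum-2 feed = drum-1 liquid: z₂ = (0.2039, 0.1477, 0.6484).
Drum 2:
Newton–Raphson from ψ₂ = 0.66:
  ψ₂ = 0.660: g = 0.0391, g' = -0.560 → ψ₂ = 0.730
  ψ₂ = 0.730: g = 0.0017, g' = -0.514 → ψ₂ = 0.733
Converged at ψ₂ = 0.733.
  1: x = 0.031, y = 0.267
  2: x = 0.074, y = 0.174
  3: x = 0.894, y = 0.559

V/F (drum 2) = 0.733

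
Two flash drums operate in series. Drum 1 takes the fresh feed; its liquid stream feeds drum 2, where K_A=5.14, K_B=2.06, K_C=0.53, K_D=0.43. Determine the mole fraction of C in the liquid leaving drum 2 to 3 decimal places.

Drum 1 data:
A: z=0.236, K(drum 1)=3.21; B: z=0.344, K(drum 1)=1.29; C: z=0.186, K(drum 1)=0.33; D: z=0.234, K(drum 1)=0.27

Drum 1:
Newton iteration, ψ₁⁰ = 0.5:
  ψ₁ = 0.500: g = -0.1215, g' = -0.780 → ψ₁ = 0.344
  ψ₁ = 0.344: g = -0.0032, g' = -0.759 → ψ₁ = 0.340
Converged at ψ₁ = 0.340.
Drum-1 compositions:
  A: x = 0.135, y = 0.433
  B: x = 0.313, y = 0.404
  C: x = 0.241, y = 0.079
  D: x = 0.311, y = 0.084
Drum-2 feed = drum-1 liquid: z₂ = (0.1347, 0.3131, 0.2409, 0.3113).
Drum 2:
Iterate (Newton) starting at ψ₂ = 0.5:
  ψ₂ = 0.500: g = 0.0025, g' = -0.684 → ψ₂ = 0.504
Converged at ψ₂ = 0.504.
  A: x = 0.044, y = 0.224
  B: x = 0.204, y = 0.421
  C: x = 0.316, y = 0.167
  D: x = 0.437, y = 0.188

x_C (drum 2) = 0.316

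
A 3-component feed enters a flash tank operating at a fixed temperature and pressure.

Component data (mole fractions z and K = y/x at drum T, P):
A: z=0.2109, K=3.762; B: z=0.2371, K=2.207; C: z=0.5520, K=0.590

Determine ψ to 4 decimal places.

Rachford–Rice: g(ψ) = Σ zᵢ(Kᵢ−1)/(1+ψ(Kᵢ−1)) = 0.
Check two-phase: ΣzᵢKᵢ = 1.6424 > 1 and Σzᵢ/Kᵢ = 1.0991 > 1, so g(0) = 0.6424 > 0 and g(1) = -0.0991 < 0.
Newton iteration, ψ⁰ = 0.64:
  ψ = 0.6400: g = 0.06509, g' = -0.4905 → ψ = 0.7727
  ψ = 0.7727: g = 0.00267, g' = -0.4551 → ψ = 0.7786
Converged at ψ = 0.7786.

ψ = 0.7786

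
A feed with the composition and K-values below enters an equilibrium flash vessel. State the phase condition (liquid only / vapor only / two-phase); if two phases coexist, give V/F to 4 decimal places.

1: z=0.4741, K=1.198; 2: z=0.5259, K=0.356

ΣzᵢKᵢ = 0.7552; Σzᵢ/Kᵢ = 1.8730.
Since ΣzᵢKᵢ < 1 the mixture is below its bubble point — single liquid phase.

liquid only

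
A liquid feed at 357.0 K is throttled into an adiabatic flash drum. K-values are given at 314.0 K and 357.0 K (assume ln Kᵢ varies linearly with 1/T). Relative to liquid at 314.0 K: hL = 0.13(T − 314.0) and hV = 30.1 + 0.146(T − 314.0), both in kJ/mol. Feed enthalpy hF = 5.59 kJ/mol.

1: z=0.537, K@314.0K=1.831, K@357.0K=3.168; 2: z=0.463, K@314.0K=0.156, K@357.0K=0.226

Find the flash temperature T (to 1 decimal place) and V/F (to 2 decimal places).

T = 319.0 K, V/F = 0.16

Adiabatic flash: solve Rachford–Rice at each trial T, then check hF = ψ·hV(T) + (1−ψ)·hL(T).
  T = 314.0 K: K = (1.831, 0.156), RR gives ψ = 0.079, H_out = 2.381 kJ/mol
  T = 357.0 K: K = (3.168, 0.226), RR gives ψ = 0.480, H_out = 20.376 kJ/mol
  T = 335.5 K: K = (2.451, 0.190), RR gives ψ = 0.344, H_out = 13.265 kJ/mol
  T = 324.8 K: K = (2.130, 0.173), RR gives ψ = 0.240, H_out = 8.655 kJ/mol
  T = 319.4 K: K = (1.977, 0.164), RR gives ψ = 0.169, H_out = 5.801 kJ/mol
  T = 316.7 K: K = (1.903, 0.160), RR gives ψ = 0.127, H_out = 4.177 kJ/mol
  T = 318.0 K: K = (1.939, 0.162), RR gives ψ = 0.148, H_out = 4.978 kJ/mol
Linear interpolation between T = 318.0 (H_out = 4.978) and T = 319.4 (H_out = 5.801) on hF = 5.59 gives T ≈ 319.0 K, at which ψ = 0.16.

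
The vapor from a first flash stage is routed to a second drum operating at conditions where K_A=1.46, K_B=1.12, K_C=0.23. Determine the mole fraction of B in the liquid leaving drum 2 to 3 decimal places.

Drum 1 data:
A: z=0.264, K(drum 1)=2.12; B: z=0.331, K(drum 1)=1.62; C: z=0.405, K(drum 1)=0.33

Drum 1:
Material balance + equilibrium reduce to Σ zᵢ(Kᵢ−1)/(1+ψ₁(Kᵢ−1)) = 0.
g(0) = ΣzᵢKᵢ − 1 = 0.230 and g(1) = 1 − Σzᵢ/Kᵢ = -0.556, so a root lies in (0, 1).
Newton–Raphson from ψ₁ = 0.32:
  ψ₁ = 0.320: g = 0.0435, g' = -0.563 → ψ₁ = 0.397
  ψ₁ = 0.397: g = -0.0005, g' = -0.578 → ψ₁ = 0.396
Converged at ψ₁ = 0.396.
Drum-1 compositions:
  A: x = 0.183, y = 0.388
  B: x = 0.266, y = 0.430
  C: x = 0.551, y = 0.182
Drum-2 feed = drum-1 vapor: z₂ = (0.3876, 0.4304, 0.1820).
Drum 2:
Let ψ₂ = V/F and solve Σ zᵢ(Kᵢ−1)/(1+ψ₂(Kᵢ−1)) = 0.
Check two-phase: ΣzᵢKᵢ = 1.090 > 1 and Σzᵢ/Kᵢ = 1.441 > 1, so g(0) = 0.090 > 0 and g(1) = -0.441 < 0.
Newton iteration, ψ₂⁰ = 0.43:
  ψ₂ = 0.430: g = -0.0115, g' = -0.304 → ψ₂ = 0.392
  ψ₂ = 0.392: g = -0.0003, g' = -0.286 → ψ₂ = 0.391
Converged at ψ₂ = 0.391.
  A: x = 0.329, y = 0.480
  B: x = 0.411, y = 0.460
  C: x = 0.260, y = 0.060

x_B (drum 2) = 0.411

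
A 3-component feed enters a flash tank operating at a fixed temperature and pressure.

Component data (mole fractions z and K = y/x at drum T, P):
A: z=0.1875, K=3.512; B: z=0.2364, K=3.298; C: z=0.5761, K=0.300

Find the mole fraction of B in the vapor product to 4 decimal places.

y_B = 0.4242

Material balance + equilibrium reduce to Σ zᵢ(Kᵢ−1)/(1+V/F(Kᵢ−1)) = 0.
g(0) = ΣzᵢKᵢ − 1 = 0.6110 and g(1) = 1 − Σzᵢ/Kᵢ = -1.0454, so a root lies in (0, 1).
Newton–Raphson from V/F = 0.5:
  V/F = 0.5000: g = -0.15885, g' = -1.1709 → V/F = 0.3643
  V/F = 0.3643: g = 0.00028, g' = -1.2010 → V/F = 0.3646
Converged at V/F = 0.3646.
Compositions from xᵢ = zᵢ/(1+V/F(Kᵢ−1)), yᵢ = Kᵢxᵢ:
  A: x = 0.0979, y = 0.3437
  B: x = 0.1286, y = 0.4242
  C: x = 0.7735, y = 0.2320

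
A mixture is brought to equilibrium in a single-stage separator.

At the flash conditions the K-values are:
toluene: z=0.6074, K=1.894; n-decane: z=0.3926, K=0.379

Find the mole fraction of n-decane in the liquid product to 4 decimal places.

x_n-decane = 0.5901

Binary case is linear: z₁(K₁−1)(1+ψ(K₂−1)) + z₂(K₂−1)(1+ψ(K₁−1)) = 0
⇒ ψ = [z₁(K₁−1)+z₂(K₂−1)] / [−(K₁−1)(K₂−1)] = 0.29921/0.55517 = 0.5389
Compositions from xᵢ = zᵢ/(1+ψ(Kᵢ−1)), yᵢ = Kᵢxᵢ:
  toluene: x = 0.4099, y = 0.7764
  n-decane: x = 0.5901, y = 0.2236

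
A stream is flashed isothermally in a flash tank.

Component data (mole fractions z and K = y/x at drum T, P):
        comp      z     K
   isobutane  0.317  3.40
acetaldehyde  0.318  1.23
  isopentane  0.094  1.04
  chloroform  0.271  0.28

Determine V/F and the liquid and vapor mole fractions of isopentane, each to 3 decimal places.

Rachford–Rice: g(V/F) = Σ zᵢ(Kᵢ−1)/(1+V/F(Kᵢ−1)) = 0.
g(0) = ΣzᵢKᵢ − 1 = 0.643 and g(1) = 1 − Σzᵢ/Kᵢ = -0.410, so a root lies in (0, 1).
Newton–Raphson from V/F = 0.5:
  V/F = 0.500: g = 0.1102, g' = -0.734 → V/F = 0.650
  V/F = 0.650: g = -0.0024, g' = -0.788 → V/F = 0.647
Converged at V/F = 0.647.
Compositions from xᵢ = zᵢ/(1+V/F(Kᵢ−1)), yᵢ = Kᵢxᵢ:
  isobutane: x = 0.124, y = 0.422
  acetaldehyde: x = 0.277, y = 0.340
  isopentane: x = 0.092, y = 0.095
  chloroform: x = 0.507, y = 0.142

V/F = 0.647, x_isopentane = 0.092, y_isopentane = 0.095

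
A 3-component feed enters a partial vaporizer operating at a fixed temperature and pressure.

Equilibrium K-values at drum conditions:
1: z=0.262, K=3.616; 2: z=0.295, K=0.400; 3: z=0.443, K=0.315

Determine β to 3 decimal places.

Let β = V/F and solve Σ zᵢ(Kᵢ−1)/(1+β(Kᵢ−1)) = 0.
Feasibility: ΣzᵢKᵢ = 1.205, Σzᵢ/Kᵢ = 2.216 — both > 1, two phases present.
Newton–Raphson from β = 0.5:
  β = 0.500: g = -0.4174, g' = -1.034 → β = 0.096
  β = 0.096: g = 0.0346, g' = -1.502 → β = 0.119
  β = 0.119: g = 0.0011, g' = -1.411 → β = 0.120
Converged at β = 0.120.

β = 0.120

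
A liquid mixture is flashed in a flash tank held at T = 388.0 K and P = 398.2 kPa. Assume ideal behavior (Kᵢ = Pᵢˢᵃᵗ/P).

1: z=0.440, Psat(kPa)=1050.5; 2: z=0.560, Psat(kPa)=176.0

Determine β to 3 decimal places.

β = 0.447

Raoult's law: Kᵢ = Pᵢˢᵃᵗ/P = Pᵢˢᵃᵗ/398.2.
  K_1 = 1050.5/398.2 = 2.63812, K_2 = 176.0/398.2 = 0.44199
Let β = V/F and solve Σ zᵢ(Kᵢ−1)/(1+β(Kᵢ−1)) = 0.
g(0) = ΣzᵢKᵢ − 1 = 0.408 and g(1) = 1 − Σzᵢ/Kᵢ = -0.434, so a root lies in (0, 1).
Iterate (Newton) starting at β = 0.57:
  β = 0.570: g = -0.0855, g' = -0.691 → β = 0.446
  β = 0.446: g = 0.0003, g' = -0.703 → β = 0.447
Converged at β = 0.447.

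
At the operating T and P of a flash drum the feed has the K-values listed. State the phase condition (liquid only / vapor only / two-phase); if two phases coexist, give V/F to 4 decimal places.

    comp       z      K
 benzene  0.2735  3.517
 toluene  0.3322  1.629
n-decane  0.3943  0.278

two-phase, V/F = 0.5198

ΣzᵢKᵢ = 1.6127; Σzᵢ/Kᵢ = 1.7000.
Both exceed 1, so a two-phase solution exists.
Let ψ = V/F and solve Σ zᵢ(Kᵢ−1)/(1+ψ(Kᵢ−1)) = 0.
Newton–Raphson from ψ = 0.5:
  ψ = 0.5000: g = 0.01825, g' = -0.9191 → ψ = 0.5199
  ψ = 0.5199: g = -0.00007, g' = -0.9265 → ψ = 0.5198
Converged at ψ = 0.5198.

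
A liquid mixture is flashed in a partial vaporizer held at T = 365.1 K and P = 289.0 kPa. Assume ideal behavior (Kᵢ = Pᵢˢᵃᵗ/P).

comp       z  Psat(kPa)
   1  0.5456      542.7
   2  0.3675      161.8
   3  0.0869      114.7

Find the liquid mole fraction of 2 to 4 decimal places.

Raoult's law: Kᵢ = Pᵢˢᵃᵗ/P = Pᵢˢᵃᵗ/289.0.
  K_1 = 542.7/289.0 = 1.877855, K_2 = 161.8/289.0 = 0.559862, K_3 = 114.7/289.0 = 0.396886
Newton–Raphson from ψ = 0.47:
  ψ = 0.4700: g = 0.06198, g' = -0.3854 → ψ = 0.6308
  ψ = 0.6308: g = -0.00025, g' = -0.3929 → ψ = 0.6302
Converged at ψ = 0.6302.
Compositions from xᵢ = zᵢ/(1+ψ(Kᵢ−1)), yᵢ = Kᵢxᵢ:
  1: x = 0.3513, y = 0.6597
  2: x = 0.5085, y = 0.2847
  3: x = 0.1402, y = 0.0556

x_2 = 0.5085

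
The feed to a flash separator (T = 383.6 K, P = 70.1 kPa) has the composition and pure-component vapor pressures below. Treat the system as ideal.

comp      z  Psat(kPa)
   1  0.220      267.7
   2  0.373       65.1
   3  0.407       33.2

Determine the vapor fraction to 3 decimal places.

ψ = 0.387

Raoult's law: Kᵢ = Pᵢˢᵃᵗ/P = Pᵢˢᵃᵗ/70.1.
  K_1 = 267.7/70.1 = 3.81883, K_2 = 65.1/70.1 = 0.92867, K_3 = 33.2/70.1 = 0.47361
Let ψ = V/F and solve Σ zᵢ(Kᵢ−1)/(1+ψ(Kᵢ−1)) = 0.
Check two-phase: ΣzᵢKᵢ = 1.379 > 1 and Σzᵢ/Kᵢ = 1.319 > 1, so g(0) = 0.379 > 0 and g(1) = -0.319 < 0.
Newton iteration, ψ⁰ = 0.59:
  ψ = 0.590: g = -0.1057, g' = -0.486 → ψ = 0.373
  ψ = 0.373: g = 0.0087, g' = -0.592 → ψ = 0.387
Converged at ψ = 0.387.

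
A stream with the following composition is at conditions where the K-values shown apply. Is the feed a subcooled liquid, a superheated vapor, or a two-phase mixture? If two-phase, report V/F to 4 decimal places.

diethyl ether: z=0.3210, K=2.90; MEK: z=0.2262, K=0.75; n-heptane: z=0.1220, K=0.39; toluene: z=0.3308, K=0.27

ΣzᵢKᵢ = 1.2374; Σzᵢ/Kᵢ = 1.9503.
Both exceed 1, so a two-phase solution exists.
Material balance + equilibrium reduce to Σ zᵢ(Kᵢ−1)/(1+ψ(Kᵢ−1)) = 0.
Iterate (Newton) starting at ψ = 0.49:
  ψ = 0.4900: g = -0.23071, g' = -0.8488 → ψ = 0.2182
  ψ = 0.2182: g = -0.00173, g' = -0.9048 → ψ = 0.2163
Converged at ψ = 0.2163.

two-phase, V/F = 0.2163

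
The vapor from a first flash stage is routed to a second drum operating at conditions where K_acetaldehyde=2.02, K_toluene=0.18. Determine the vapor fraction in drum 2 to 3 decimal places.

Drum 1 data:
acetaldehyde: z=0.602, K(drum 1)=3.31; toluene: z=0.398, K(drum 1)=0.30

V/F (drum 2) = 0.713

Drum 1:
Let ψ₁ = V/F and solve Σ zᵢ(Kᵢ−1)/(1+ψ₁(Kᵢ−1)) = 0.
Check two-phase: ΣzᵢKᵢ = 2.112 > 1 and Σzᵢ/Kᵢ = 1.509 > 1, so g(0) = 1.112 > 0 and g(1) = -0.509 < 0.
Binary case is linear: z₁(K₁−1)(1+ψ₁(K₂−1)) + z₂(K₂−1)(1+ψ₁(K₁−1)) = 0
⇒ ψ₁ = [z₁(K₁−1)+z₂(K₂−1)] / [−(K₁−1)(K₂−1)] = 1.1120/1.6170 = 0.688
Drum-1 compositions:
  acetaldehyde: x = 0.233, y = 0.770
  toluene: x = 0.767, y = 0.230
Drum-2 feed = drum-1 vapor: z₂ = (0.7698, 0.2302).
Drum 2:
Material balance + equilibrium reduce to Σ zᵢ(Kᵢ−1)/(1+ψ₂(Kᵢ−1)) = 0.
g(0) = ΣzᵢKᵢ − 1 = 0.596 and g(1) = 1 − Σzᵢ/Kᵢ = -0.660, so a root lies in (0, 1).
Binary case is linear: z₁(K₁−1)(1+ψ₂(K₂−1)) + z₂(K₂−1)(1+ψ₂(K₁−1)) = 0
⇒ ψ₂ = [z₁(K₁−1)+z₂(K₂−1)] / [−(K₁−1)(K₂−1)] = 0.5964/0.8364 = 0.713
  acetaldehyde: x = 0.446, y = 0.900
  toluene: x = 0.554, y = 0.100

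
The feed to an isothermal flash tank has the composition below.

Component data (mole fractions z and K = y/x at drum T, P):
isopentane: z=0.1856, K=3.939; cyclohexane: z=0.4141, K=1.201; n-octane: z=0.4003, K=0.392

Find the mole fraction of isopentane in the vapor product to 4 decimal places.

Rachford–Rice: g(V/F) = Σ zᵢ(Kᵢ−1)/(1+V/F(Kᵢ−1)) = 0.
Feasibility: ΣzᵢKᵢ = 1.3853, Σzᵢ/Kᵢ = 1.4131 — both > 1, two phases present.
Newton–Raphson from V/F = 0.65:
  V/F = 0.6500: g = -0.14137, g' = -0.6069 → V/F = 0.4171
  V/F = 0.4171: g = -0.00419, g' = -0.6035 → V/F = 0.4101
Converged at V/F = 0.4101.
Compositions from xᵢ = zᵢ/(1+V/F(Kᵢ−1)), yᵢ = Kᵢxᵢ:
  isopentane: x = 0.0842, y = 0.3315
  cyclohexane: x = 0.3826, y = 0.4595
  n-octane: x = 0.5333, y = 0.2090

y_isopentane = 0.3315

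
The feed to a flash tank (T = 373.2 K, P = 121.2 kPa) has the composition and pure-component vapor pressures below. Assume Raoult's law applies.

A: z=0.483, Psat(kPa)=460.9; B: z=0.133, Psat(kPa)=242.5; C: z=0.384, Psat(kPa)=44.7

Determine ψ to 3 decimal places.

Raoult's law: Kᵢ = Pᵢˢᵃᵗ/P = Pᵢˢᵃᵗ/121.2.
  K_A = 460.9/121.2 = 3.80281, K_B = 242.5/121.2 = 2.00083, K_C = 44.7/121.2 = 0.36881
Iterate (Newton) starting at ψ = 0.48:
  ψ = 0.480: g = 0.3194, g' = -1.065 → ψ = 0.780
  ψ = 0.780: g = 0.0224, g' = -1.009 → ψ = 0.802
Converged at ψ = 0.802.

ψ = 0.802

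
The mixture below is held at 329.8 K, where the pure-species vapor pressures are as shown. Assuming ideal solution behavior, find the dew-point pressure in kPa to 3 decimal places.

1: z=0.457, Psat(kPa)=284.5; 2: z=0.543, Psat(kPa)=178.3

At the dew point ψ → 1, so Σzᵢ/Kᵢ = 1 with Kᵢ = Pᵢˢᵃᵗ/P ⇒ 1/P = Σzᵢ/Pᵢˢᵃᵗ.
1/P = 0.457/284.5 + 0.543/178.3 = 0.004652 ⇒ P = 214.973 kPa

Pdew = 214.973 kPa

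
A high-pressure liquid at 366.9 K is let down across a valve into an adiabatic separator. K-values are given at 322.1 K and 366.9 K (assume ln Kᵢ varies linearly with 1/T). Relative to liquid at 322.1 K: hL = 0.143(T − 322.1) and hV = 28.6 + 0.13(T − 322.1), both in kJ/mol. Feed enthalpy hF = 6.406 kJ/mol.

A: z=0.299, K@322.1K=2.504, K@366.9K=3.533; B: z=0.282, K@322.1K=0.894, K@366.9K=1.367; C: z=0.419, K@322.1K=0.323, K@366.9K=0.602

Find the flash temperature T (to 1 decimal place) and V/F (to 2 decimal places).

Adiabatic flash: solve Rachford–Rice at each trial T, then check hF = ψ·hV(T) + (1−ψ)·hL(T).
  T = 322.1 K: K = (2.504, 0.894, 0.323), RR gives ψ = 0.181, H_out = 5.165 kJ/mol
  T = 366.9 K: K = (3.533, 1.367, 0.602), RR gives ψ = 1.000, H_out = 34.424 kJ/mol
  T = 344.5 K: K = (3.008, 1.121, 0.450), RR gives ψ = 0.526, H_out = 18.080 kJ/mol
  T = 333.3 K: K = (2.753, 1.005, 0.383), RR gives ψ = 0.345, H_out = 11.408 kJ/mol
  T = 327.7 K: K = (2.628, 0.949, 0.352), RR gives ψ = 0.262, H_out = 8.263 kJ/mol
  T = 324.9 K: K = (2.566, 0.921, 0.338), RR gives ψ = 0.221, H_out = 6.712 kJ/mol
  T = 323.5 K: K = (2.535, 0.908, 0.330), RR gives ψ = 0.201, H_out = 5.938 kJ/mol
Linear interpolation between T = 323.5 (H_out = 5.938) and T = 324.9 (H_out = 6.712) on hF = 6.406 gives T ≈ 324.3 K, at which ψ = 0.21.

T = 324.3 K, V/F = 0.21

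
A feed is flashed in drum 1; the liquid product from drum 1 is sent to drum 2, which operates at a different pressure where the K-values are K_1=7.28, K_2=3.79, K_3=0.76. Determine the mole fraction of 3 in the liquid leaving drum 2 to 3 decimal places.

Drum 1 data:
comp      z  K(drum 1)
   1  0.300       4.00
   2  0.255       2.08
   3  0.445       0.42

Drum 1:
Rachford–Rice: g(ψ₁) = Σ zᵢ(Kᵢ−1)/(1+ψ₁(Kᵢ−1)) = 0.
Feasibility: ΣzᵢKᵢ = 1.917, Σzᵢ/Kᵢ = 1.257 — both > 1, two phases present.
Newton iteration, ψ₁⁰ = 0.5:
  ψ₁ = 0.500: g = 0.1753, g' = -0.854 → ψ₁ = 0.705
  ψ₁ = 0.705: g = 0.0085, g' = -0.803 → ψ₁ = 0.716
Converged at ψ₁ = 0.716.
Drum-1 compositions:
  1: x = 0.095, y = 0.381
  2: x = 0.144, y = 0.299
  3: x = 0.761, y = 0.320
Drum-2 feed = drum-1 liquid: z₂ = (0.0953, 0.1438, 0.7609).
Drum 2:
Newton–Raphson from ψ₂ = 0.67:
  ψ₂ = 0.670: g = 0.0372, g' = -0.337 → ψ₂ = 0.780
  ψ₂ = 0.780: g = 0.0030, g' = -0.285 → ψ₂ = 0.791
Converged at ψ₂ = 0.791.
  1: x = 0.016, y = 0.116
  2: x = 0.045, y = 0.170
  3: x = 0.939, y = 0.714

x_3 (drum 2) = 0.939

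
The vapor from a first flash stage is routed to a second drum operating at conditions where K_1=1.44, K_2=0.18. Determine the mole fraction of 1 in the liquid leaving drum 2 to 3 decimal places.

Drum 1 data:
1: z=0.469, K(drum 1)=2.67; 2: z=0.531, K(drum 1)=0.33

x_1 (drum 2) = 0.651

Drum 1:
Binary case is linear: z₁(K₁−1)(1+ψ₁(K₂−1)) + z₂(K₂−1)(1+ψ₁(K₁−1)) = 0
⇒ ψ₁ = [z₁(K₁−1)+z₂(K₂−1)] / [−(K₁−1)(K₂−1)] = 0.4275/1.1189 = 0.382
Drum-1 compositions:
  1: x = 0.286, y = 0.764
  2: x = 0.714, y = 0.236
Drum-2 feed = drum-1 vapor: z₂ = (0.7645, 0.2355).
Drum 2:
Let ψ₂ = V/F and solve Σ zᵢ(Kᵢ−1)/(1+ψ₂(Kᵢ−1)) = 0.
Check two-phase: ΣzᵢKᵢ = 1.143 > 1 and Σzᵢ/Kᵢ = 1.839 > 1, so g(0) = 0.143 > 0 and g(1) = -0.839 < 0.
Binary case is linear: z₁(K₁−1)(1+ψ₂(K₂−1)) + z₂(K₂−1)(1+ψ₂(K₁−1)) = 0
⇒ ψ₂ = [z₁(K₁−1)+z₂(K₂−1)] / [−(K₁−1)(K₂−1)] = 0.1433/0.3608 = 0.397
  1: x = 0.651, y = 0.937
  2: x = 0.349, y = 0.063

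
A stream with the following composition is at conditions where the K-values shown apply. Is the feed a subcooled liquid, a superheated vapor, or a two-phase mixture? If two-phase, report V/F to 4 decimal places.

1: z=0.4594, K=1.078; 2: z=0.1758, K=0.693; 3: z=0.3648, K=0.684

ΣzᵢKᵢ = 0.8666; Σzᵢ/Kᵢ = 1.2132.
Since ΣzᵢKᵢ < 1 the mixture is below its bubble point — single liquid phase.

subcooled liquid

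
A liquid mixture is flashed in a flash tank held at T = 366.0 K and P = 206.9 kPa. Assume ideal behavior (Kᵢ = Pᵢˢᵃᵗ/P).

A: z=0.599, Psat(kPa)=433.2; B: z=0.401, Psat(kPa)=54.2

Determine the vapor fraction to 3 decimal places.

Raoult's law: Kᵢ = Pᵢˢᵃᵗ/P = Pᵢˢᵃᵗ/206.9.
  K_A = 433.2/206.9 = 2.09377, K_B = 54.2/206.9 = 0.26196
Binary case is linear: z₁(K₁−1)(1+ψ(K₂−1)) + z₂(K₂−1)(1+ψ(K₁−1)) = 0
⇒ ψ = [z₁(K₁−1)+z₂(K₂−1)] / [−(K₁−1)(K₂−1)] = 0.3592/0.8072 = 0.445

ψ = 0.445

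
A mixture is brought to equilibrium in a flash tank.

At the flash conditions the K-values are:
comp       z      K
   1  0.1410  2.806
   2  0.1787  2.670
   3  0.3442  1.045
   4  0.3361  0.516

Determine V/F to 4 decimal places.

Iterate (Newton) starting at V/F = 0.5:
  V/F = 0.5000: g = 0.09699, g' = -0.4127 → V/F = 0.7350
  V/F = 0.7350: g = 0.00589, g' = -0.3757 → V/F = 0.7507
Converged at V/F = 0.7507.

V/F = 0.7507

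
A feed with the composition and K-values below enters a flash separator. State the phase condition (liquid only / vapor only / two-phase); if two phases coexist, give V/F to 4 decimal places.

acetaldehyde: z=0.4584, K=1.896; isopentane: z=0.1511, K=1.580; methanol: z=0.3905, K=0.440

ΣzᵢKᵢ = 1.2797; Σzᵢ/Kᵢ = 1.2249.
Both exceed 1, so a two-phase solution exists.
Rachford–Rice: g(ψ) = Σ zᵢ(Kᵢ−1)/(1+ψ(Kᵢ−1)) = 0.
Newton iteration, ψ⁰ = 0.63:
  ψ = 0.6300: g = -0.01117, g' = -0.4700 → ψ = 0.6062
  ψ = 0.6062: g = -0.00008, g' = -0.4631 → ψ = 0.6061
Converged at ψ = 0.6061.

two-phase, V/F = 0.6061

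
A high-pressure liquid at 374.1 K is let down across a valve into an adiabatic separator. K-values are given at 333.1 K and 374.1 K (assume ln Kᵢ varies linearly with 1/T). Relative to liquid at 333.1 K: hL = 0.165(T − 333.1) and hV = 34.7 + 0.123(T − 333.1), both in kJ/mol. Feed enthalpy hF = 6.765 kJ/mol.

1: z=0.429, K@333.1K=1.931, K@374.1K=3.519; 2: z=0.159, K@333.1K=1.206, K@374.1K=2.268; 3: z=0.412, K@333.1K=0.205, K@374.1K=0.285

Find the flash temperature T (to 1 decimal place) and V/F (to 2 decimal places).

Adiabatic flash: solve Rachford–Rice at each trial T, then check hF = ψ·hV(T) + (1−ψ)·hL(T).
  T = 333.1 K: K = (1.931, 1.206, 0.205), RR gives ψ = 0.166, H_out = 5.775 kJ/mol
  T = 374.1 K: K = (3.519, 2.268, 0.285), RR gives ψ = 0.625, H_out = 27.367 kJ/mol
  T = 353.6 K: K = (2.653, 1.684, 0.244), RR gives ψ = 0.468, H_out = 19.226 kJ/mol
  T = 343.4 K: K = (2.276, 1.434, 0.224), RR gives ψ = 0.349, H_out = 13.674 kJ/mol
  T = 338.2 K: K = (2.097, 1.315, 0.215), RR gives ψ = 0.268, H_out = 10.088 kJ/mol
  T = 335.6 K: K = (2.011, 1.259, 0.210), RR gives ψ = 0.220, H_out = 8.008 kJ/mol
  T = 334.4 K: K = (1.973, 1.233, 0.207), RR gives ψ = 0.195, H_out = 6.968 kJ/mol
Linear interpolation between T = 333.1 (H_out = 5.775) and T = 334.4 (H_out = 6.968) on hF = 6.765 gives T ≈ 334.2 K, at which ψ = 0.19.

T = 334.2 K, V/F = 0.19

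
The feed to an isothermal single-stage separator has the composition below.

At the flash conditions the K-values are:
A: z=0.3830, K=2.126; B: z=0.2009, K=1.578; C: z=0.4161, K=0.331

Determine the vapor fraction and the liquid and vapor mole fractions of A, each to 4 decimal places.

ψ = 0.4185, x_A = 0.2603, y_A = 0.5534

Newton iteration, ψ⁰ = 0.51:
  ψ = 0.5100: g = -0.05891, g' = -0.6650 → ψ = 0.4214
  ψ = 0.4214: g = -0.00182, g' = -0.6279 → ψ = 0.4185
Converged at ψ = 0.4185.
Compositions from xᵢ = zᵢ/(1+ψ(Kᵢ−1)), yᵢ = Kᵢxᵢ:
  A: x = 0.2603, y = 0.5534
  B: x = 0.1618, y = 0.2553
  C: x = 0.5779, y = 0.1913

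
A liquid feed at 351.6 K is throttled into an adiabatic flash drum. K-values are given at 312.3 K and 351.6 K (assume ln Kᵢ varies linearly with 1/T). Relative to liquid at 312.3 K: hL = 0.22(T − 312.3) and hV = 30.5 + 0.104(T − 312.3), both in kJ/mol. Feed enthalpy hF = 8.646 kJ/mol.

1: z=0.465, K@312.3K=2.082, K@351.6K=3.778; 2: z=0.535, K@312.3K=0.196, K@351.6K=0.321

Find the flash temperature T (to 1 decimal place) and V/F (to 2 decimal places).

Adiabatic flash: solve Rachford–Rice at each trial T, then check hF = ψ·hV(T) + (1−ψ)·hL(T).
  T = 312.3 K: K = (2.082, 0.196), RR gives ψ = 0.084, H_out = 2.559 kJ/mol
  T = 351.6 K: K = (3.778, 0.321), RR gives ψ = 0.492, H_out = 21.415 kJ/mol
  T = 332.0 K: K = (2.857, 0.255), RR gives ψ = 0.336, H_out = 13.807 kJ/mol
  T = 322.1 K: K = (2.449, 0.224), RR gives ψ = 0.230, H_out = 8.911 kJ/mol
  T = 317.2 K: K = (2.261, 0.210), RR gives ψ = 0.164, H_out = 5.990 kJ/mol
  T = 319.6 K: K = (2.352, 0.217), RR gives ψ = 0.198, H_out = 7.474 kJ/mol
  T = 320.9 K: K = (2.402, 0.221), RR gives ψ = 0.215, H_out = 8.234 kJ/mol
Linear interpolation between T = 320.9 (H_out = 8.234) and T = 322.1 (H_out = 8.911) on hF = 8.646 gives T ≈ 321.6 K, at which ψ = 0.22.

T = 321.6 K, V/F = 0.22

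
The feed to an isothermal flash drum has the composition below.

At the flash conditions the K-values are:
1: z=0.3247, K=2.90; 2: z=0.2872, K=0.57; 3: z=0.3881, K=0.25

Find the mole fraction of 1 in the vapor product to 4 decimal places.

y_1 = 0.7123

Material balance + equilibrium reduce to Σ zᵢ(Kᵢ−1)/(1+β(Kᵢ−1)) = 0.
Check two-phase: ΣzᵢKᵢ = 1.2024 > 1 and Σzᵢ/Kᵢ = 2.1682 > 1, so g(0) = 0.2024 > 0 and g(1) = -1.1682 < 0.
Newton–Raphson from β = 0.39:
  β = 0.3900: g = -0.20544, g' = -0.8995 → β = 0.1616
  β = 0.1616: g = 0.00806, g' = -1.0301 → β = 0.1694
  β = 0.1694: g = 0.00004, g' = -1.0190 → β = 0.1695
Converged at β = 0.1695.
Compositions from xᵢ = zᵢ/(1+β(Kᵢ−1)), yᵢ = Kᵢxᵢ:
  1: x = 0.2456, y = 0.7123
  2: x = 0.3098, y = 0.1766
  3: x = 0.4446, y = 0.1112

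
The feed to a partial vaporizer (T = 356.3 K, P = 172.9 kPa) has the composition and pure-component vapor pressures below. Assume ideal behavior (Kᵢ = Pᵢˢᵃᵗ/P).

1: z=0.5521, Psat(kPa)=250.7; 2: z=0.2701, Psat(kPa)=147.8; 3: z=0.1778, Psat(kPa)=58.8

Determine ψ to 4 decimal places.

ψ = 0.4406

Raoult's law: Kᵢ = Pᵢˢᵃᵗ/P = Pᵢˢᵃᵗ/172.9.
  K_1 = 250.7/172.9 = 1.449971, K_2 = 147.8/172.9 = 0.854829, K_3 = 58.8/172.9 = 0.340081
Material balance + equilibrium reduce to Σ zᵢ(Kᵢ−1)/(1+ψ(Kᵢ−1)) = 0.
Feasibility: ΣzᵢKᵢ = 1.0919, Σzᵢ/Kᵢ = 1.2196 — both > 1, two phases present.
Newton iteration, ψ⁰ = 0.4:
  ψ = 0.4000: g = 0.00949, g' = -0.2296 → ψ = 0.4413
  ψ = 0.4413: g = -0.00018, g' = -0.2385 → ψ = 0.4406
Converged at ψ = 0.4406.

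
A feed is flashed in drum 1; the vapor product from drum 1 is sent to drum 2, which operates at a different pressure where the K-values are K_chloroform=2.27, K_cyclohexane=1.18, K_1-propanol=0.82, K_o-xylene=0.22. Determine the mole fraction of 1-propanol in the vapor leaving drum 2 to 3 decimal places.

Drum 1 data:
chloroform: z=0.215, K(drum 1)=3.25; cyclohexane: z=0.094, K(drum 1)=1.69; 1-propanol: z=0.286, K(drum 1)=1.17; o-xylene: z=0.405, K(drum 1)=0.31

y_1-propanol (drum 2) = 0.290

Drum 1:
Iterate (Newton) starting at ψ₁ = 0.37:
  ψ₁ = 0.370: g = -0.0139, g' = -0.708 → ψ₁ = 0.350
Converged at ψ₁ = 0.350.
Drum-1 compositions:
  chloroform: x = 0.120, y = 0.391
  cyclohexane: x = 0.076, y = 0.128
  1-propanol: x = 0.270, y = 0.316
  o-xylene: x = 0.534, y = 0.166
Drum-2 feed = drum-1 vapor: z₂ = (0.3907, 0.1279, 0.3158, 0.1656).
Drum 2:
Material balance + equilibrium reduce to Σ zᵢ(Kᵢ−1)/(1+ψ₂(Kᵢ−1)) = 0.
Feasibility: ΣzᵢKᵢ = 1.333, Σzᵢ/Kᵢ = 1.418 — both > 1, two phases present.
Newton–Raphson from ψ₂ = 0.56:
  ψ₂ = 0.560: g = 0.0183, g' = -0.549 → ψ₂ = 0.593
Converged at ψ₂ = 0.593.
  chloroform: x = 0.223, y = 0.506
  cyclohexane: x = 0.116, y = 0.136
  1-propanol: x = 0.354, y = 0.290
  o-xylene: x = 0.308, y = 0.068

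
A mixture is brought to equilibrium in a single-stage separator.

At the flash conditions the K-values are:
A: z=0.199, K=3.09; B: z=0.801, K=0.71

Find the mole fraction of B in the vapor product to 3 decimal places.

Let ψ = V/F and solve Σ zᵢ(Kᵢ−1)/(1+ψ(Kᵢ−1)) = 0.
Check two-phase: ΣzᵢKᵢ = 1.184 > 1 and Σzᵢ/Kᵢ = 1.193 > 1, so g(0) = 0.184 > 0 and g(1) = -0.193 < 0.
Newton iteration, ψ⁰ = 0.5:
  ψ = 0.500: g = -0.0683, g' = -0.300 → ψ = 0.272
  ψ = 0.272: g = 0.0128, g' = -0.432 → ψ = 0.302
  ψ = 0.302: g = 0.0004, g' = -0.408 → ψ = 0.303
Converged at ψ = 0.303.
Compositions from xᵢ = zᵢ/(1+ψ(Kᵢ−1)), yᵢ = Kᵢxᵢ:
  A: x = 0.122, y = 0.377
  B: x = 0.878, y = 0.623

y_B = 0.623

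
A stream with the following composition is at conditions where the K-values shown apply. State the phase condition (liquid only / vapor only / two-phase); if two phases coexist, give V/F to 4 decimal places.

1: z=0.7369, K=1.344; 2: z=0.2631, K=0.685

ΣzᵢKᵢ = 1.1706; Σzᵢ/Kᵢ = 0.9324.
Since Σzᵢ/Kᵢ < 1 the mixture is above its dew point — single vapor phase.

vapor only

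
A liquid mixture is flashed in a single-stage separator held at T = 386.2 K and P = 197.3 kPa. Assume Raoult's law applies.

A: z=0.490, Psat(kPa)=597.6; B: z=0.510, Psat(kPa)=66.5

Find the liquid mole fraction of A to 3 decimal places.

x_A = 0.246

Raoult's law: Kᵢ = Pᵢˢᵃᵗ/P = Pᵢˢᵃᵗ/197.3.
  K_A = 597.6/197.3 = 3.02889, K_B = 66.5/197.3 = 0.33705
Let ψ = V/F and solve Σ zᵢ(Kᵢ−1)/(1+ψ(Kᵢ−1)) = 0.
Feasibility: ΣzᵢKᵢ = 1.656, Σzᵢ/Kᵢ = 1.675 — both > 1, two phases present.
Binary case is linear: z₁(K₁−1)(1+ψ(K₂−1)) + z₂(K₂−1)(1+ψ(K₁−1)) = 0
⇒ ψ = [z₁(K₁−1)+z₂(K₂−1)] / [−(K₁−1)(K₂−1)] = 0.6561/1.3451 = 0.488
Compositions from xᵢ = zᵢ/(1+ψ(Kᵢ−1)), yᵢ = Kᵢxᵢ:
  A: x = 0.246, y = 0.746
  B: x = 0.754, y = 0.254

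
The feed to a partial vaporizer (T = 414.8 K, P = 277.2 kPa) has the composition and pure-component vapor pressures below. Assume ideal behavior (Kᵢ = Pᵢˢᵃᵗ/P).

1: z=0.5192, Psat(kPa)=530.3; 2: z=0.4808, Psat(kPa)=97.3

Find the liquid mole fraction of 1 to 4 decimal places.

Raoult's law: Kᵢ = Pᵢˢᵃᵗ/P = Pᵢˢᵃᵗ/277.2.
  K_1 = 530.3/277.2 = 1.913059, K_2 = 97.3/277.2 = 0.351010
Rachford–Rice: g(V/F) = Σ zᵢ(Kᵢ−1)/(1+V/F(Kᵢ−1)) = 0.
Feasibility: ΣzᵢKᵢ = 1.1620, Σzᵢ/Kᵢ = 1.6412 — both > 1, two phases present.
Binary case is linear: z₁(K₁−1)(1+V/F(K₂−1)) + z₂(K₂−1)(1+V/F(K₁−1)) = 0
⇒ V/F = [z₁(K₁−1)+z₂(K₂−1)] / [−(K₁−1)(K₂−1)] = 0.16203/0.59257 = 0.2734
Compositions from xᵢ = zᵢ/(1+V/F(Kᵢ−1)), yᵢ = Kᵢxᵢ:
  1: x = 0.4155, y = 0.7948
  2: x = 0.5845, y = 0.2052

x_1 = 0.4155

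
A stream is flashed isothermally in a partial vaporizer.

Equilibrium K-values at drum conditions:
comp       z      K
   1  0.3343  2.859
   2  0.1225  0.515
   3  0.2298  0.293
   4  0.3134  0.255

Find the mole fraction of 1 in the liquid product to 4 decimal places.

Newton–Raphson from β = 0.67:
  β = 0.6700: g = -0.58612, g' = -1.4004 → β = 0.2515
  β = 0.2515: g = -0.12909, g' = -1.0072 → β = 0.1233
  β = 0.1233: g = 0.00730, g' = -1.1460 → β = 0.1297
Converged at β = 0.1297.
Compositions from xᵢ = zᵢ/(1+β(Kᵢ−1)), yᵢ = Kᵢxᵢ:
  1: x = 0.2694, y = 0.7701
  2: x = 0.1307, y = 0.0673
  3: x = 0.2530, y = 0.0741
  4: x = 0.3469, y = 0.0885

x_1 = 0.2694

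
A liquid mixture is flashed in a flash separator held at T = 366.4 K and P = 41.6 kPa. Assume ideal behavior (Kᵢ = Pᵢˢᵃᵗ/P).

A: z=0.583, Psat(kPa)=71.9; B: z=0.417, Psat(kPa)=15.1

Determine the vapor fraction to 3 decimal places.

ψ = 0.343

Raoult's law: Kᵢ = Pᵢˢᵃᵗ/P = Pᵢˢᵃᵗ/41.6.
  K_A = 71.9/41.6 = 1.72837, K_B = 15.1/41.6 = 0.36298
Material balance + equilibrium reduce to Σ zᵢ(Kᵢ−1)/(1+ψ(Kᵢ−1)) = 0.
g(0) = ΣzᵢKᵢ − 1 = 0.159 and g(1) = 1 − Σzᵢ/Kᵢ = -0.486, so a root lies in (0, 1).
Newton iteration, ψ⁰ = 0.5:
  ψ = 0.500: g = -0.0785, g' = -0.531 → ψ = 0.352
  ψ = 0.352: g = -0.0044, g' = -0.477 → ψ = 0.343
Converged at ψ = 0.343.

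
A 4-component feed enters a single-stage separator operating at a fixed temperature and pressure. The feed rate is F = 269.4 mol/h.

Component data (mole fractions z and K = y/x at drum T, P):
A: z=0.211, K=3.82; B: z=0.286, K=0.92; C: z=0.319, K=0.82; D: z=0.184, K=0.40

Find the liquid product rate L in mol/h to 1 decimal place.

L = 133.3 mol/h

Material balance + equilibrium reduce to Σ zᵢ(Kᵢ−1)/(1+V/F(Kᵢ−1)) = 0.
g(0) = ΣzᵢKᵢ − 1 = 0.404 and g(1) = 1 − Σzᵢ/Kᵢ = -0.215, so a root lies in (0, 1).
Iterate (Newton) starting at V/F = 0.5:
  V/F = 0.500: g = 0.0022, g' = -0.439 → V/F = 0.505
Converged at V/F = 0.505.
Then V = V/F·F = 0.5051·269.4 = 136.1 mol/h and L = F − V = 133.3 mol/h.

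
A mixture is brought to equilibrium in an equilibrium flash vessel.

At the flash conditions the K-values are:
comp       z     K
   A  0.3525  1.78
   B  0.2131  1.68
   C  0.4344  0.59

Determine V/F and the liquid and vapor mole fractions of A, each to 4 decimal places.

Rachford–Rice: g(V/F) = Σ zᵢ(Kᵢ−1)/(1+V/F(Kᵢ−1)) = 0.
Check two-phase: ΣzᵢKᵢ = 1.2418 > 1 and Σzᵢ/Kᵢ = 1.0612 > 1, so g(0) = 0.2418 > 0 and g(1) = -0.0612 < 0.
Newton iteration, V/F⁰ = 0.51:
  V/F = 0.5100: g = 0.07910, g' = -0.2808 → V/F = 0.7917
  V/F = 0.7917: g = 0.00048, g' = -0.2837 → V/F = 0.7934
Converged at V/F = 0.7934.
Compositions from xᵢ = zᵢ/(1+V/F(Kᵢ−1)), yᵢ = Kᵢxᵢ:
  A: x = 0.2177, y = 0.3876
  B: x = 0.1384, y = 0.2325
  C: x = 0.6438, y = 0.3799

V/F = 0.7934, x_A = 0.2177, y_A = 0.3876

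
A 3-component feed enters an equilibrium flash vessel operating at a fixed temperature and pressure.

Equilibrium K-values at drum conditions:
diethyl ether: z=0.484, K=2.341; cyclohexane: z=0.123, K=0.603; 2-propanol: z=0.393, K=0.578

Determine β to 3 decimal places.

β = 0.778

Let β = V/F and solve Σ zᵢ(Kᵢ−1)/(1+β(Kᵢ−1)) = 0.
g(0) = ΣzᵢKᵢ − 1 = 0.434 and g(1) = 1 − Σzᵢ/Kᵢ = -0.091, so a root lies in (0, 1).
Iterate (Newton) starting at β = 0.57:
  β = 0.570: g = 0.0864, g' = -0.433 → β = 0.769
  β = 0.769: g = 0.0036, g' = -0.404 → β = 0.778
Converged at β = 0.778.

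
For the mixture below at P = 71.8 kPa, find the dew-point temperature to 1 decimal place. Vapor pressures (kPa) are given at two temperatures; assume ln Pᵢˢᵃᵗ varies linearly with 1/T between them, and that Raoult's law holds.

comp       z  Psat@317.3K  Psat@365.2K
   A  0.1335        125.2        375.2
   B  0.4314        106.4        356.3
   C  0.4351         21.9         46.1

T = 349.8 K

Dew-point temperature: Σzᵢ·P/Pᵢˢᵃᵗ(T) = 1. Interpolate ln Pᵢˢᵃᵗ = aᵢ + bᵢ/T.
  T = 317.3 K: ΣzᵢP/Pᵢˢᵃᵗ = 1.7942
  T = 365.2 K: ΣzᵢP/Pᵢˢᵃᵗ = 0.7901
  T = 341.2 K: ΣzᵢP/Pᵢˢᵃᵗ = 1.1539
  T = 353.2 K: ΣzᵢP/Pᵢˢᵃᵗ = 0.9481
  T = 347.2 K: ΣzᵢP/Pᵢˢᵃᵗ = 1.0439
  T = 350.2 K: ΣzᵢP/Pᵢˢᵃᵗ = 0.9944
  T = 348.7 K: ΣzᵢP/Pᵢˢᵃᵗ = 1.0187
  T = 349.4 K: ΣzᵢP/Pᵢˢᵃᵗ = 1.0073
  T = 349.8 K: ΣzᵢP/Pᵢˢᵃᵗ = 1.0008
  T = 350.0 K: ΣzᵢP/Pᵢˢᵃᵗ = 0.9976
  T = 349.9 K: ΣzᵢP/Pᵢˢᵃᵗ = 0.9992
Interpolating between 349.8 K and 349.9 K gives T ≈ 349.8 K.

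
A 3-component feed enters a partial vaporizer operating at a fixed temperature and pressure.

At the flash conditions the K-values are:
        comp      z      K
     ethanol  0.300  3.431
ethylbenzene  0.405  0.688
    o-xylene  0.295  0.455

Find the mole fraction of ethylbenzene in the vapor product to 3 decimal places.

y_ethylbenzene = 0.322

Let ψ = V/F and solve Σ zᵢ(Kᵢ−1)/(1+ψ(Kᵢ−1)) = 0.
g(0) = ΣzᵢKᵢ − 1 = 0.442 and g(1) = 1 − Σzᵢ/Kᵢ = -0.324, so a root lies in (0, 1).
Newton–Raphson from ψ = 0.5:
  ψ = 0.500: g = -0.0415, g' = -0.582 → ψ = 0.429
  ψ = 0.429: g = 0.0015, g' = -0.627 → ψ = 0.431
Converged at ψ = 0.431.
Compositions from xᵢ = zᵢ/(1+ψ(Kᵢ−1)), yᵢ = Kᵢxᵢ:
  ethanol: x = 0.146, y = 0.503
  ethylbenzene: x = 0.468, y = 0.322
  o-xylene: x = 0.386, y = 0.175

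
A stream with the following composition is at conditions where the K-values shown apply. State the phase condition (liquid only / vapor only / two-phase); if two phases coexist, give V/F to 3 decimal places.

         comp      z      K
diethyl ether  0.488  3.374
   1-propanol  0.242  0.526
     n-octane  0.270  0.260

ΣzᵢKᵢ = 1.844; Σzᵢ/Kᵢ = 1.643.
Both exceed 1, so a two-phase solution exists.
Rachford–Rice: g(ψ) = Σ zᵢ(Kᵢ−1)/(1+ψ(Kᵢ−1)) = 0.
Newton–Raphson from ψ = 0.5:
  ψ = 0.500: g = 0.0622, g' = -1.041 → ψ = 0.560
Converged at ψ = 0.560.

two-phase, V/F = 0.560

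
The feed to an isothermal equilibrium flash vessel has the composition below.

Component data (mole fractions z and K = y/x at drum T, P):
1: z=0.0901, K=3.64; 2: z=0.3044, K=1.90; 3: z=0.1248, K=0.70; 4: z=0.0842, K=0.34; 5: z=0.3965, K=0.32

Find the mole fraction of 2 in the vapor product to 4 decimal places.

Let ψ = V/F and solve Σ zᵢ(Kᵢ−1)/(1+ψ(Kᵢ−1)) = 0.
g(0) = ΣzᵢKᵢ − 1 = 0.1492 and g(1) = 1 − Σzᵢ/Kᵢ = -0.8500, so a root lies in (0, 1).
Newton–Raphson from ψ = 0.5:
  ψ = 0.5000: g = -0.24404, g' = -0.7521 → ψ = 0.1755
  ψ = 0.1755: g = -0.00940, g' = -0.7730 → ψ = 0.1634
Converged at ψ = 0.1634.
Compositions from xᵢ = zᵢ/(1+ψ(Kᵢ−1)), yᵢ = Kᵢxᵢ:
  1: x = 0.0629, y = 0.2291
  2: x = 0.2654, y = 0.5042
  3: x = 0.1312, y = 0.0919
  4: x = 0.0944, y = 0.0321
  5: x = 0.4461, y = 0.1427

y_2 = 0.5042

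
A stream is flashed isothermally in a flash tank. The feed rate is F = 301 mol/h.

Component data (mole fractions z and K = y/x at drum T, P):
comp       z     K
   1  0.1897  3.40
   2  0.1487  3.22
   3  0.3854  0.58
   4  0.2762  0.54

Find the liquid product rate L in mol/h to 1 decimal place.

Newton–Raphson from ψ = 0.5:
  ψ = 0.5000: g = -0.00650, g' = -0.5979 → ψ = 0.4891
  ψ = 0.4891: g = 0.00004, g' = -0.6046 → ψ = 0.4892
Converged at ψ = 0.4892.
Then V = ψ·F = 0.4892·301 = 147.2 mol/h and L = F − V = 153.8 mol/h.

L = 153.8 mol/h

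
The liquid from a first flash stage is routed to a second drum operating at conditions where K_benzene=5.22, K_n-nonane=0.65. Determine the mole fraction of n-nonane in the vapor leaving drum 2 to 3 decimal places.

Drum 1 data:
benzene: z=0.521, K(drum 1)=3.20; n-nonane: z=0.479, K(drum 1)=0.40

y_n-nonane (drum 2) = 0.600

Drum 1:
Material balance + equilibrium reduce to Σ zᵢ(Kᵢ−1)/(1+ψ₁(Kᵢ−1)) = 0.
Feasibility: ΣzᵢKᵢ = 1.859, Σzᵢ/Kᵢ = 1.360 — both > 1, two phases present.
Binary case is linear: z₁(K₁−1)(1+ψ₁(K₂−1)) + z₂(K₂−1)(1+ψ₁(K₁−1)) = 0
⇒ ψ₁ = [z₁(K₁−1)+z₂(K₂−1)] / [−(K₁−1)(K₂−1)] = 0.8588/1.3200 = 0.651
Drum-1 compositions:
  benzene: x = 0.214, y = 0.686
  n-nonane: x = 0.786, y = 0.314
Drum-2 feed = drum-1 liquid: z₂ = (0.2143, 0.7857).
Drum 2:
Binary case is linear: z₁(K₁−1)(1+ψ₂(K₂−1)) + z₂(K₂−1)(1+ψ₂(K₁−1)) = 0
⇒ ψ₂ = [z₁(K₁−1)+z₂(K₂−1)] / [−(K₁−1)(K₂−1)] = 0.6293/1.4770 = 0.426
  benzene: x = 0.077, y = 0.400
  n-nonane: x = 0.923, y = 0.600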